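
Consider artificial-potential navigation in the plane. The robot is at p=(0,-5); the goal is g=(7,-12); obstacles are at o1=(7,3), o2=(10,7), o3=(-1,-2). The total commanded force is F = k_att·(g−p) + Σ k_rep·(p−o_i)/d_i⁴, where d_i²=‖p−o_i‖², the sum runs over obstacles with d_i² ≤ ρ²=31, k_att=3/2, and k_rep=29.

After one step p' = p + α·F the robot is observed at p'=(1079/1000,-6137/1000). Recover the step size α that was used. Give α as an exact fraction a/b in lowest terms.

α = 1/10

F_att = 3/2·(g−p) = 3/2·(7,-7) = (10.5000,-10.5000)
o1: d²=113 > ρ²=31 → inactive
o2: d²=244 > ρ²=31 → inactive
o3: d²=10 ≤ ρ²=31; F_rep = 29·(1,-3)/10² = (0.2900,-0.8700)
F = F_att + ΣF_rep = (10.7900,-11.3700)
Δp = p'−p = (1.0790,-1.1370); α = Δx/Fx = (1079/1000) / (1079/100) = 1/10
check: Δy/Fy = (-1137/1000) / (-1137/100) = 1/10 ✓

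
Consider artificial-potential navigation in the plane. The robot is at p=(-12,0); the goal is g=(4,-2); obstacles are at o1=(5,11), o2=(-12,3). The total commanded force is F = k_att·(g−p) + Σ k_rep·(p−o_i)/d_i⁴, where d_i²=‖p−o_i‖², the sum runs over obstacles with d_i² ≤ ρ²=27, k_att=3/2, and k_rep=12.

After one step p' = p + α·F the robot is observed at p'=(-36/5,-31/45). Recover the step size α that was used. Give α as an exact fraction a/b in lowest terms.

F_att = 3/2·(g−p) = 3/2·(16,-2) = (24.0000,-3.0000)
o1: d²=410 > ρ²=27 → inactive
o2: d²=9 ≤ ρ²=27; F_rep = 12·(0,-3)/9² = (0.0000,-0.4444)
F = F_att + ΣF_rep = (24.0000,-3.4444)
Δp = p'−p = (4.8000,-0.6889); α = Δx/Fx = (24/5) / (24) = 1/5
check: Δy/Fy = (-31/45) / (-31/9) = 1/5 ✓

α = 1/5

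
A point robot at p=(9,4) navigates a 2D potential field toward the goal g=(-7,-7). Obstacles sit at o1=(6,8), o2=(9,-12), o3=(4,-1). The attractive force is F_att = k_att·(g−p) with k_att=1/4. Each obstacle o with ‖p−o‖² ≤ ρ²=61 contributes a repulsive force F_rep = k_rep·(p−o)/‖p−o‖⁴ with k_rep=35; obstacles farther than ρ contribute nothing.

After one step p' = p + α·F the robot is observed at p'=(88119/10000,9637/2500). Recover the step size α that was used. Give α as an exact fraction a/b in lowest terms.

F_att = 1/4·(g−p) = 1/4·(-16,-11) = (-4.0000,-2.7500)
o1: d²=25 ≤ ρ²=61; F_rep = 35·(3,-4)/25² = (0.1680,-0.2240)
o2: d²=256 > ρ²=61 → inactive
o3: d²=50 ≤ ρ²=61; F_rep = 35·(5,5)/50² = (0.0700,0.0700)
F = F_att + ΣF_rep = (-3.7620,-2.9040)
Δp = p'−p = (-0.1881,-0.1452); α = Δx/Fx = (-1881/10000) / (-1881/500) = 1/20
check: Δy/Fy = (-363/2500) / (-363/125) = 1/20 ✓

α = 1/20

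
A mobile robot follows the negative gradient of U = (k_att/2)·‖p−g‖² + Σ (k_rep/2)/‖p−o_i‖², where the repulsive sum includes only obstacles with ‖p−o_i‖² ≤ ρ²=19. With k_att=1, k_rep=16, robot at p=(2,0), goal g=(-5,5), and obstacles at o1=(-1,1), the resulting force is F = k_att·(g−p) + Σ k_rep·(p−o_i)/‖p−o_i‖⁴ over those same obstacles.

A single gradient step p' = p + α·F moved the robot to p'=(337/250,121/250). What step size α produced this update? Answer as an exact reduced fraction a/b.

F_att = 1·(g−p) = 1·(-7,5) = (-7.0000,5.0000)
o1: d²=10 ≤ ρ²=19; F_rep = 16·(3,-1)/10² = (0.4800,-0.1600)
F = F_att + ΣF_rep = (-6.5200,4.8400)
Δp = p'−p = (-0.6520,0.4840); α = Δx/Fx = (-163/250) / (-163/25) = 1/10
check: Δy/Fy = (121/250) / (121/25) = 1/10 ✓

α = 1/10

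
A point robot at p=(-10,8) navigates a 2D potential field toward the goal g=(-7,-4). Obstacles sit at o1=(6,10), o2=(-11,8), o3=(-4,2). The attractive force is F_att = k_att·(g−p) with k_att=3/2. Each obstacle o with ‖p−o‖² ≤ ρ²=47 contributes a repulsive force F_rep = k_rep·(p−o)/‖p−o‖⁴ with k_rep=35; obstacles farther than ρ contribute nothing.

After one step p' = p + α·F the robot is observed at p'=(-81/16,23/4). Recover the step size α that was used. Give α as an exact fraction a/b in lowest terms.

α = 1/8

F_att = 3/2·(g−p) = 3/2·(3,-12) = (4.5000,-18.0000)
o1: d²=260 > ρ²=47 → inactive
o2: d²=1 ≤ ρ²=47; F_rep = 35·(1,0)/1² = (35.0000,0.0000)
o3: d²=72 > ρ²=47 → inactive
F = F_att + ΣF_rep = (39.5000,-18.0000)
Δp = p'−p = (4.9375,-2.2500); α = Δx/Fx = (79/16) / (79/2) = 1/8
check: Δy/Fy = (-9/4) / (-18) = 1/8 ✓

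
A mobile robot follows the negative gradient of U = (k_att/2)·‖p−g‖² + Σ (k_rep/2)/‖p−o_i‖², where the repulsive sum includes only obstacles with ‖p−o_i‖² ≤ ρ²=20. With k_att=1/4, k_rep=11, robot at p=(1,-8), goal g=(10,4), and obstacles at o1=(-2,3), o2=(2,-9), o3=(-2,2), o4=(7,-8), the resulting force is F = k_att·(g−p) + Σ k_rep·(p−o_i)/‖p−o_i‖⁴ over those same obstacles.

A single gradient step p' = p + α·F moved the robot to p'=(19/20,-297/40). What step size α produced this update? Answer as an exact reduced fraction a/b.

F_att = 1/4·(g−p) = 1/4·(9,12) = (2.2500,3.0000)
o1: d²=130 > ρ²=20 → inactive
o2: d²=2 ≤ ρ²=20; F_rep = 11·(-1,1)/2² = (-2.7500,2.7500)
o3: d²=109 > ρ²=20 → inactive
o4: d²=36 > ρ²=20 → inactive
F = F_att + ΣF_rep = (-0.5000,5.7500)
Δp = p'−p = (-0.0500,0.5750); α = Δx/Fx = (-1/20) / (-1/2) = 1/10
check: Δy/Fy = (23/40) / (23/4) = 1/10 ✓

α = 1/10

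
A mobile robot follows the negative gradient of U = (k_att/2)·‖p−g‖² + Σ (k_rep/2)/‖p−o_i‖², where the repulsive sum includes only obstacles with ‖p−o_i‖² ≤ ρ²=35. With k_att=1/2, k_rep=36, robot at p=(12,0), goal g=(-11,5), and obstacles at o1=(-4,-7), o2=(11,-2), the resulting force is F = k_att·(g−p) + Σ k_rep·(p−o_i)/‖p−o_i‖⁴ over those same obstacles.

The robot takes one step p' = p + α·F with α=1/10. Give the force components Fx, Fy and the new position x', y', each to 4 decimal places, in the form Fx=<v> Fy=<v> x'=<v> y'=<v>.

Fx=-10.0600 Fy=5.3800 x'=10.9940 y'=0.5380

F_att = 1/2·(g−p) = 1/2·(-23,5) = (-11.5000,2.5000)
o1: d²=305 > ρ²=35 → inactive
o2: d²=5 ≤ ρ²=35; F_rep = 36·(1,2)/5² = (1.4400,2.8800)
F = F_att + ΣF_rep = (-10.0600,5.3800)
p' = p + 1/10·F = (10.9940,0.5380)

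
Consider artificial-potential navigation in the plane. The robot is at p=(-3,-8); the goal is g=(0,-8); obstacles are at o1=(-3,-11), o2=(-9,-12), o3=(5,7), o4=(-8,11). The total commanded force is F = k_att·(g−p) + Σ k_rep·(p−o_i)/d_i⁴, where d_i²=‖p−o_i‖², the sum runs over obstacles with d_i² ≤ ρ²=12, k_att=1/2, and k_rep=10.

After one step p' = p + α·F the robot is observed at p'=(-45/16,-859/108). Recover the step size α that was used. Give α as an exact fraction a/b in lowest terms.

F_att = 1/2·(g−p) = 1/2·(3,0) = (1.5000,0.0000)
o1: d²=9 ≤ ρ²=12; F_rep = 10·(0,3)/9² = (0.0000,0.3704)
o2: d²=52 > ρ²=12 → inactive
o3: d²=289 > ρ²=12 → inactive
o4: d²=386 > ρ²=12 → inactive
F = F_att + ΣF_rep = (1.5000,0.3704)
Δp = p'−p = (0.1875,0.0463); α = Δx/Fx = (3/16) / (3/2) = 1/8
check: Δy/Fy = (5/108) / (10/27) = 1/8 ✓

α = 1/8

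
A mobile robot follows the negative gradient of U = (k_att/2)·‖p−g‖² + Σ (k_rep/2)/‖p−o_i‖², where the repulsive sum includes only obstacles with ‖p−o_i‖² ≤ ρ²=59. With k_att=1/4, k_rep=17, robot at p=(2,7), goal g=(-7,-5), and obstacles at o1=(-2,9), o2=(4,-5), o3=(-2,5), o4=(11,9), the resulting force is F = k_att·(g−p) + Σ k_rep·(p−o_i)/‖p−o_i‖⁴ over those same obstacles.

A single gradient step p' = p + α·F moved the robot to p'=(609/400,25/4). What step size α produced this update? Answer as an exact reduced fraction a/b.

F_att = 1/4·(g−p) = 1/4·(-9,-12) = (-2.2500,-3.0000)
o1: d²=20 ≤ ρ²=59; F_rep = 17·(4,-2)/20² = (0.1700,-0.0850)
o2: d²=148 > ρ²=59 → inactive
o3: d²=20 ≤ ρ²=59; F_rep = 17·(4,2)/20² = (0.1700,0.0850)
o4: d²=85 > ρ²=59 → inactive
F = F_att + ΣF_rep = (-1.9100,-3.0000)
Δp = p'−p = (-0.4775,-0.7500); α = Δx/Fx = (-191/400) / (-191/100) = 1/4
check: Δy/Fy = (-3/4) / (-3) = 1/4 ✓

α = 1/4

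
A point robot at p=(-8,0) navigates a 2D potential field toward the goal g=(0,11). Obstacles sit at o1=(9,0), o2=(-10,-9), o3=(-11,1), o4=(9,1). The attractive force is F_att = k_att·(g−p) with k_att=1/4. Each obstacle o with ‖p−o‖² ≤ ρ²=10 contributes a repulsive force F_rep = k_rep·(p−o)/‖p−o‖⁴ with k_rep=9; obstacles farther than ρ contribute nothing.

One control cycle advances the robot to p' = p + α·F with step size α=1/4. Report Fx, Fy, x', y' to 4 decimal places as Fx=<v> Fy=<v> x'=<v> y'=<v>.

Fx=2.2700 Fy=2.6600 x'=-7.4325 y'=0.6650

F_att = 1/4·(g−p) = 1/4·(8,11) = (2.0000,2.7500)
o1: d²=289 > ρ²=10 → inactive
o2: d²=85 > ρ²=10 → inactive
o3: d²=10 ≤ ρ²=10; F_rep = 9·(3,-1)/10² = (0.2700,-0.0900)
o4: d²=290 > ρ²=10 → inactive
F = F_att + ΣF_rep = (2.2700,2.6600)
p' = p + 1/4·F = (-7.4325,0.6650)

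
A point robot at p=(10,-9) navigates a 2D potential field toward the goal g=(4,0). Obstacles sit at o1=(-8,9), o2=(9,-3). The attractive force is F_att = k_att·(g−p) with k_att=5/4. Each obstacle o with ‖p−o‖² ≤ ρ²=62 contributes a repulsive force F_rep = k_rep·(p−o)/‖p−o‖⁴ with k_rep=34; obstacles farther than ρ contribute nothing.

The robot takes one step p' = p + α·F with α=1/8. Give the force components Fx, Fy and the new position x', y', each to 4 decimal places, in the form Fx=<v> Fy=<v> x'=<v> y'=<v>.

Fx=-7.4752 Fy=11.1010 x'=9.0656 y'=-7.6124

F_att = 5/4·(g−p) = 5/4·(-6,9) = (-7.5000,11.2500)
o1: d²=648 > ρ²=62 → inactive
o2: d²=37 ≤ ρ²=62; F_rep = 34·(1,-6)/37² = (0.0248,-0.1490)
F = F_att + ΣF_rep = (-7.4752,11.1010)
p' = p + 1/8·F = (9.0656,-7.6124)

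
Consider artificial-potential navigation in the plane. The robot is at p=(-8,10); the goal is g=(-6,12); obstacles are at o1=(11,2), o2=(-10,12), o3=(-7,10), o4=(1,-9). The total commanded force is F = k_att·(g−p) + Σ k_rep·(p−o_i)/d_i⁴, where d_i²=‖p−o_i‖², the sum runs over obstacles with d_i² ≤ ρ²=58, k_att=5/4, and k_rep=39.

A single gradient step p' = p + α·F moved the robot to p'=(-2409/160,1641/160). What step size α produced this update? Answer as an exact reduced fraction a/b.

F_att = 5/4·(g−p) = 5/4·(2,2) = (2.5000,2.5000)
o1: d²=425 > ρ²=58 → inactive
o2: d²=8 ≤ ρ²=58; F_rep = 39·(2,-2)/8² = (1.2188,-1.2188)
o3: d²=1 ≤ ρ²=58; F_rep = 39·(-1,0)/1² = (-39.0000,0.0000)
o4: d²=442 > ρ²=58 → inactive
F = F_att + ΣF_rep = (-35.2812,1.2812)
Δp = p'−p = (-7.0563,0.2562); α = Δx/Fx = (-1129/160) / (-1129/32) = 1/5
check: Δy/Fy = (41/160) / (41/32) = 1/5 ✓

α = 1/5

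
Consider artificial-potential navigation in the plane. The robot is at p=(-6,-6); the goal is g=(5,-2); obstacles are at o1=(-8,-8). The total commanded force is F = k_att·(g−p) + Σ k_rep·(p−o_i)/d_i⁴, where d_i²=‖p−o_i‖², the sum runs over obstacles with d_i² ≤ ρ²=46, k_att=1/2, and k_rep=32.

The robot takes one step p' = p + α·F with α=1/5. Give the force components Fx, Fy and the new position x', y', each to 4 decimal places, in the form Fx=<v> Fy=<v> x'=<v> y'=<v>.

F_att = 1/2·(g−p) = 1/2·(11,4) = (5.5000,2.0000)
o1: d²=8 ≤ ρ²=46; F_rep = 32·(2,2)/8² = (1.0000,1.0000)
F = F_att + ΣF_rep = (6.5000,3.0000)
p' = p + 1/5·F = (-4.7000,-5.4000)

Fx=6.5000 Fy=3.0000 x'=-4.7000 y'=-5.4000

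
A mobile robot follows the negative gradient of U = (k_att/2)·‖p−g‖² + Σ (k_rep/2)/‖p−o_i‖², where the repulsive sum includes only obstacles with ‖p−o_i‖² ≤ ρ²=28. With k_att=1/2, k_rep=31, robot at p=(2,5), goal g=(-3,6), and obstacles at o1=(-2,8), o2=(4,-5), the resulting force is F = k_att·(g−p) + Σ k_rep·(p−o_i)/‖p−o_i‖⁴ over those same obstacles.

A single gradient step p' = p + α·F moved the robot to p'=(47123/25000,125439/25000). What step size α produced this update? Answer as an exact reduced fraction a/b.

α = 1/20

F_att = 1/2·(g−p) = 1/2·(-5,1) = (-2.5000,0.5000)
o1: d²=25 ≤ ρ²=28; F_rep = 31·(4,-3)/25² = (0.1984,-0.1488)
o2: d²=104 > ρ²=28 → inactive
F = F_att + ΣF_rep = (-2.3016,0.3512)
Δp = p'−p = (-0.1151,0.0176); α = Δx/Fx = (-2877/25000) / (-2877/1250) = 1/20
check: Δy/Fy = (439/25000) / (439/1250) = 1/20 ✓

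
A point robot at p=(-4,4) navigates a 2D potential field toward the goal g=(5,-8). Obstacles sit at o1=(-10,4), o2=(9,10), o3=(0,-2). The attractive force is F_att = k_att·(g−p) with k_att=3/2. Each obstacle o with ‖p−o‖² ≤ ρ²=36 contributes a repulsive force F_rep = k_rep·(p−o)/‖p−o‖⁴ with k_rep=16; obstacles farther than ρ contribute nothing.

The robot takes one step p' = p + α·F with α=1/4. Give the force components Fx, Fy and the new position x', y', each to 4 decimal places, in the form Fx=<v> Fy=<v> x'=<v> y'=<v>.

F_att = 3/2·(g−p) = 3/2·(9,-12) = (13.5000,-18.0000)
o1: d²=36 ≤ ρ²=36; F_rep = 16·(6,0)/36² = (0.0741,0.0000)
o2: d²=205 > ρ²=36 → inactive
o3: d²=52 > ρ²=36 → inactive
F = F_att + ΣF_rep = (13.5741,-18.0000)
p' = p + 1/4·F = (-0.6065,-0.5000)

Fx=13.5741 Fy=-18.0000 x'=-0.6065 y'=-0.5000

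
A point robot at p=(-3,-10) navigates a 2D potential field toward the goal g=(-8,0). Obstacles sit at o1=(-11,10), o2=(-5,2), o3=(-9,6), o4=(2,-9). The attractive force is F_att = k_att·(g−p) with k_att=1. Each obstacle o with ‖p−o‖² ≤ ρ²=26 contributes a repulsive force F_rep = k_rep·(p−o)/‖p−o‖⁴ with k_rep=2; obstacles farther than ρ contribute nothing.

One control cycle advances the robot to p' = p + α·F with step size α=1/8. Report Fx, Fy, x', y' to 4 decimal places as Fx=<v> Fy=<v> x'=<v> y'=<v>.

F_att = 1·(g−p) = 1·(-5,10) = (-5.0000,10.0000)
o1: d²=464 > ρ²=26 → inactive
o2: d²=148 > ρ²=26 → inactive
o3: d²=292 > ρ²=26 → inactive
o4: d²=26 ≤ ρ²=26; F_rep = 2·(-5,-1)/26² = (-0.0148,-0.0030)
F = F_att + ΣF_rep = (-5.0148,9.9970)
p' = p + 1/8·F = (-3.6268,-8.7504)

Fx=-5.0148 Fy=9.9970 x'=-3.6268 y'=-8.7504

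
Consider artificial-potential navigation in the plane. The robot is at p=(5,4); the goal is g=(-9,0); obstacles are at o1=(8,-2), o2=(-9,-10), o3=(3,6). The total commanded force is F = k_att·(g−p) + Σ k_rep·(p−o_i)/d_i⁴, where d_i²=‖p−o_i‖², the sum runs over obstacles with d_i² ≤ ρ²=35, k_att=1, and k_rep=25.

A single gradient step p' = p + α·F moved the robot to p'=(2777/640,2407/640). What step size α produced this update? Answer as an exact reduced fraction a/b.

α = 1/20

F_att = 1·(g−p) = 1·(-14,-4) = (-14.0000,-4.0000)
o1: d²=45 > ρ²=35 → inactive
o2: d²=392 > ρ²=35 → inactive
o3: d²=8 ≤ ρ²=35; F_rep = 25·(2,-2)/8² = (0.7812,-0.7812)
F = F_att + ΣF_rep = (-13.2188,-4.7812)
Δp = p'−p = (-0.6609,-0.2391); α = Δx/Fx = (-423/640) / (-423/32) = 1/20
check: Δy/Fy = (-153/640) / (-153/32) = 1/20 ✓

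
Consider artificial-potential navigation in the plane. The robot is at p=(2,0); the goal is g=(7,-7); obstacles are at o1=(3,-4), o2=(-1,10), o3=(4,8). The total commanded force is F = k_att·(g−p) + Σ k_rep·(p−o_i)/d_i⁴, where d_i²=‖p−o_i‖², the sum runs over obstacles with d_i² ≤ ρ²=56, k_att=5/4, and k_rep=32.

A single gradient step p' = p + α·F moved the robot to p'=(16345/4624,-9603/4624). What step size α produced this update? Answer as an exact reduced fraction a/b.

α = 1/4

F_att = 5/4·(g−p) = 5/4·(5,-7) = (6.2500,-8.7500)
o1: d²=17 ≤ ρ²=56; F_rep = 32·(-1,4)/17² = (-0.1107,0.4429)
o2: d²=109 > ρ²=56 → inactive
o3: d²=68 > ρ²=56 → inactive
F = F_att + ΣF_rep = (6.1393,-8.3071)
Δp = p'−p = (1.5348,-2.0768); α = Δx/Fx = (7097/4624) / (7097/1156) = 1/4
check: Δy/Fy = (-9603/4624) / (-9603/1156) = 1/4 ✓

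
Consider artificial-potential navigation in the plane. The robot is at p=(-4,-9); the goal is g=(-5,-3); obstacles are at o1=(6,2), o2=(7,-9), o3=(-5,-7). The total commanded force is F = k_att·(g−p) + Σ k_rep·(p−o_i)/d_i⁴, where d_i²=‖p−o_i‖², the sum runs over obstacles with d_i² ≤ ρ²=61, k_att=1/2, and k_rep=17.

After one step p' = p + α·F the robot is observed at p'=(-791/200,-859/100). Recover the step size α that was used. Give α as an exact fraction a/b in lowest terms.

α = 1/4

F_att = 1/2·(g−p) = 1/2·(-1,6) = (-0.5000,3.0000)
o1: d²=221 > ρ²=61 → inactive
o2: d²=121 > ρ²=61 → inactive
o3: d²=5 ≤ ρ²=61; F_rep = 17·(1,-2)/5² = (0.6800,-1.3600)
F = F_att + ΣF_rep = (0.1800,1.6400)
Δp = p'−p = (0.0450,0.4100); α = Δx/Fx = (9/200) / (9/50) = 1/4
check: Δy/Fy = (41/100) / (41/25) = 1/4 ✓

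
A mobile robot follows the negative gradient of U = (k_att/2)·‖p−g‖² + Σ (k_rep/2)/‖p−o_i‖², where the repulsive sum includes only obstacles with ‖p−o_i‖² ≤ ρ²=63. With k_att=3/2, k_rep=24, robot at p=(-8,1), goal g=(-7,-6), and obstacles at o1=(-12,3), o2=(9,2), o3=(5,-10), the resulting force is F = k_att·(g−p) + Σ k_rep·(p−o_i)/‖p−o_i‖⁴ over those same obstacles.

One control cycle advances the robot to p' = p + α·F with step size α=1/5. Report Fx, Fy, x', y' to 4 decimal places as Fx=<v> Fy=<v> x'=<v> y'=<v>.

F_att = 3/2·(g−p) = 3/2·(1,-7) = (1.5000,-10.5000)
o1: d²=20 ≤ ρ²=63; F_rep = 24·(4,-2)/20² = (0.2400,-0.1200)
o2: d²=290 > ρ²=63 → inactive
o3: d²=290 > ρ²=63 → inactive
F = F_att + ΣF_rep = (1.7400,-10.6200)
p' = p + 1/5·F = (-7.6520,-1.1240)

Fx=1.7400 Fy=-10.6200 x'=-7.6520 y'=-1.1240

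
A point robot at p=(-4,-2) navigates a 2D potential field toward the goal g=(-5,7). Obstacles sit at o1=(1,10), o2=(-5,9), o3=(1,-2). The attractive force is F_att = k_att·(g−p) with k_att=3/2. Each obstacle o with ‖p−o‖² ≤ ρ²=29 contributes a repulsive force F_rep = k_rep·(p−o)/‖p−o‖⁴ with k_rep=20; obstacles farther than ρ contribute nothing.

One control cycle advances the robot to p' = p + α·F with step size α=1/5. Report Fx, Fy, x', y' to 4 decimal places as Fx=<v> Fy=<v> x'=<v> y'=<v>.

F_att = 3/2·(g−p) = 3/2·(-1,9) = (-1.5000,13.5000)
o1: d²=169 > ρ²=29 → inactive
o2: d²=122 > ρ²=29 → inactive
o3: d²=25 ≤ ρ²=29; F_rep = 20·(-5,0)/25² = (-0.1600,0.0000)
F = F_att + ΣF_rep = (-1.6600,13.5000)
p' = p + 1/5·F = (-4.3320,0.7000)

Fx=-1.6600 Fy=13.5000 x'=-4.3320 y'=0.7000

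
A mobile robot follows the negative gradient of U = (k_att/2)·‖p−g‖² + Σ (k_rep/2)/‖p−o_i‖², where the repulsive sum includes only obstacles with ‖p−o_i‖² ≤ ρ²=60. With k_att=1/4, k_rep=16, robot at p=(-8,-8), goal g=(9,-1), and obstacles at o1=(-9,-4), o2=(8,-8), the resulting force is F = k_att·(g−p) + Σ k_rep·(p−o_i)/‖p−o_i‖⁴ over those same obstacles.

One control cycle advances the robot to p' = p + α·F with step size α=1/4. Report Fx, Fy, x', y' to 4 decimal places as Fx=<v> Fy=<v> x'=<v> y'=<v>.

Fx=4.3054 Fy=1.5285 x'=-6.9237 y'=-7.6179

F_att = 1/4·(g−p) = 1/4·(17,7) = (4.2500,1.7500)
o1: d²=17 ≤ ρ²=60; F_rep = 16·(1,-4)/17² = (0.0554,-0.2215)
o2: d²=256 > ρ²=60 → inactive
F = F_att + ΣF_rep = (4.3054,1.5285)
p' = p + 1/4·F = (-6.9237,-7.6179)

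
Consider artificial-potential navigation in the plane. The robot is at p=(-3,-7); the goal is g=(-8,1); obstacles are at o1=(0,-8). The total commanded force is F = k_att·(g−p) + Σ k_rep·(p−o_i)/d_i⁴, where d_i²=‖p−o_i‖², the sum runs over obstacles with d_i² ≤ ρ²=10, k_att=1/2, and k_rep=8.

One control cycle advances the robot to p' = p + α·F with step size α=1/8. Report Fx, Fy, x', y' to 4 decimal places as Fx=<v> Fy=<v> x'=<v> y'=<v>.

F_att = 1/2·(g−p) = 1/2·(-5,8) = (-2.5000,4.0000)
o1: d²=10 ≤ ρ²=10; F_rep = 8·(-3,1)/10² = (-0.2400,0.0800)
F = F_att + ΣF_rep = (-2.7400,4.0800)
p' = p + 1/8·F = (-3.3425,-6.4900)

Fx=-2.7400 Fy=4.0800 x'=-3.3425 y'=-6.4900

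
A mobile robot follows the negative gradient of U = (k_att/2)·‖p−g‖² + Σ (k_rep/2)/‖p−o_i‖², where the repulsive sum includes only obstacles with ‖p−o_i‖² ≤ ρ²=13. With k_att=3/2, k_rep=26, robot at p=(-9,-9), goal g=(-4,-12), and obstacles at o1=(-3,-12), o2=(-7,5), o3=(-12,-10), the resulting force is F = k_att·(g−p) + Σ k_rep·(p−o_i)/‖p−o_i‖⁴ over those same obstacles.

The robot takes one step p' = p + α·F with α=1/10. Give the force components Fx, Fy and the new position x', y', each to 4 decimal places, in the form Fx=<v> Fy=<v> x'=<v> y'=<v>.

Fx=8.2800 Fy=-4.2400 x'=-8.1720 y'=-9.4240

F_att = 3/2·(g−p) = 3/2·(5,-3) = (7.5000,-4.5000)
o1: d²=45 > ρ²=13 → inactive
o2: d²=200 > ρ²=13 → inactive
o3: d²=10 ≤ ρ²=13; F_rep = 26·(3,1)/10² = (0.7800,0.2600)
F = F_att + ΣF_rep = (8.2800,-4.2400)
p' = p + 1/10·F = (-8.1720,-9.4240)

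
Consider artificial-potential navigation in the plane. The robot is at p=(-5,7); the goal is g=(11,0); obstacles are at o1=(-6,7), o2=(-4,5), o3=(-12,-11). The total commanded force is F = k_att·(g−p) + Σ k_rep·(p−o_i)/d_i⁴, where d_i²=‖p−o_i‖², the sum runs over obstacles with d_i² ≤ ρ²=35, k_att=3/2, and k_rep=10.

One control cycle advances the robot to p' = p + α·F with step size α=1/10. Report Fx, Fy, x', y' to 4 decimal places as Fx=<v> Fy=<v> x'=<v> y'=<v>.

Fx=33.6000 Fy=-9.7000 x'=-1.6400 y'=6.0300

F_att = 3/2·(g−p) = 3/2·(16,-7) = (24.0000,-10.5000)
o1: d²=1 ≤ ρ²=35; F_rep = 10·(1,0)/1² = (10.0000,0.0000)
o2: d²=5 ≤ ρ²=35; F_rep = 10·(-1,2)/5² = (-0.4000,0.8000)
o3: d²=373 > ρ²=35 → inactive
F = F_att + ΣF_rep = (33.6000,-9.7000)
p' = p + 1/10·F = (-1.6400,6.0300)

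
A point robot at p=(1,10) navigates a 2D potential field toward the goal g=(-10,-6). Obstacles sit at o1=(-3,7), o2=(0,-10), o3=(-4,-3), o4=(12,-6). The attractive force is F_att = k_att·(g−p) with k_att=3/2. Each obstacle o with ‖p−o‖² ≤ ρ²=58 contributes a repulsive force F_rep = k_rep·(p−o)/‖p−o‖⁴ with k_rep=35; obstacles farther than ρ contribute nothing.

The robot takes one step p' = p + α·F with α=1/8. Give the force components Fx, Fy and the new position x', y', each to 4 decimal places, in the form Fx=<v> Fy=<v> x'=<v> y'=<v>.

F_att = 3/2·(g−p) = 3/2·(-11,-16) = (-16.5000,-24.0000)
o1: d²=25 ≤ ρ²=58; F_rep = 35·(4,3)/25² = (0.2240,0.1680)
o2: d²=401 > ρ²=58 → inactive
o3: d²=194 > ρ²=58 → inactive
o4: d²=377 > ρ²=58 → inactive
F = F_att + ΣF_rep = (-16.2760,-23.8320)
p' = p + 1/8·F = (-1.0345,7.0210)

Fx=-16.2760 Fy=-23.8320 x'=-1.0345 y'=7.0210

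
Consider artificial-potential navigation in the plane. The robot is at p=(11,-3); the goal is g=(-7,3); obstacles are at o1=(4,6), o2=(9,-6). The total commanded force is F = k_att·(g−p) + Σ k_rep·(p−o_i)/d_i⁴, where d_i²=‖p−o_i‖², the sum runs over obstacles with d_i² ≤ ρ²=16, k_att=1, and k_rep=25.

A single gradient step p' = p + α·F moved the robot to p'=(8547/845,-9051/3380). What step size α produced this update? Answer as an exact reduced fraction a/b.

F_att = 1·(g−p) = 1·(-18,6) = (-18.0000,6.0000)
o1: d²=130 > ρ²=16 → inactive
o2: d²=13 ≤ ρ²=16; F_rep = 25·(2,3)/13² = (0.2959,0.4438)
F = F_att + ΣF_rep = (-17.7041,6.4438)
Δp = p'−p = (-0.8852,0.3222); α = Δx/Fx = (-748/845) / (-2992/169) = 1/20
check: Δy/Fy = (1089/3380) / (1089/169) = 1/20 ✓

α = 1/20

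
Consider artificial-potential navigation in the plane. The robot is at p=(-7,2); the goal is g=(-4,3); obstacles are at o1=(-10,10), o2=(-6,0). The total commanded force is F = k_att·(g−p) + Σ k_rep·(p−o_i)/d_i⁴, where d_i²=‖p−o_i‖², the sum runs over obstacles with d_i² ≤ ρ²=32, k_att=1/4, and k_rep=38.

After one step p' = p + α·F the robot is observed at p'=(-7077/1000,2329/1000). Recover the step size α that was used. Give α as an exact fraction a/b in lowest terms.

F_att = 1/4·(g−p) = 1/4·(3,1) = (0.7500,0.2500)
o1: d²=73 > ρ²=32 → inactive
o2: d²=5 ≤ ρ²=32; F_rep = 38·(-1,2)/5² = (-1.5200,3.0400)
F = F_att + ΣF_rep = (-0.7700,3.2900)
Δp = p'−p = (-0.0770,0.3290); α = Δx/Fx = (-77/1000) / (-77/100) = 1/10
check: Δy/Fy = (329/1000) / (329/100) = 1/10 ✓

α = 1/10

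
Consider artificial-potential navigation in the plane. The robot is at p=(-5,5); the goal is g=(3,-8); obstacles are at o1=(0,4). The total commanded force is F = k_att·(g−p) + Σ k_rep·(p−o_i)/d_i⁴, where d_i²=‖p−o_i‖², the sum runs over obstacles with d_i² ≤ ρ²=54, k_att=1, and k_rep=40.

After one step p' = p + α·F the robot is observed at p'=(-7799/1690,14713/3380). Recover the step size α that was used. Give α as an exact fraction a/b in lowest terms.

α = 1/20

F_att = 1·(g−p) = 1·(8,-13) = (8.0000,-13.0000)
o1: d²=26 ≤ ρ²=54; F_rep = 40·(-5,1)/26² = (-0.2959,0.0592)
F = F_att + ΣF_rep = (7.7041,-12.9408)
Δp = p'−p = (0.3852,-0.6470); α = Δx/Fx = (651/1690) / (1302/169) = 1/20
check: Δy/Fy = (-2187/3380) / (-2187/169) = 1/20 ✓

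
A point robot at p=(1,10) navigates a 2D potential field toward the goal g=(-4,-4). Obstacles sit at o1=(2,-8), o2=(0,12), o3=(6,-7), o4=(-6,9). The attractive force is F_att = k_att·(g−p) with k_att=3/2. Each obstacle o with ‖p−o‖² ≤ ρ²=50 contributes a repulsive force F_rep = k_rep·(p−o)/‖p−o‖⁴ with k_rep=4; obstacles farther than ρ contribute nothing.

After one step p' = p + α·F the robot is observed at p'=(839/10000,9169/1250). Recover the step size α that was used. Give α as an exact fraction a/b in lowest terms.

F_att = 3/2·(g−p) = 3/2·(-5,-14) = (-7.5000,-21.0000)
o1: d²=325 > ρ²=50 → inactive
o2: d²=5 ≤ ρ²=50; F_rep = 4·(1,-2)/5² = (0.1600,-0.3200)
o3: d²=314 > ρ²=50 → inactive
o4: d²=50 ≤ ρ²=50; F_rep = 4·(7,1)/50² = (0.0112,0.0016)
F = F_att + ΣF_rep = (-7.3288,-21.3184)
Δp = p'−p = (-0.9161,-2.6648); α = Δx/Fx = (-9161/10000) / (-9161/1250) = 1/8
check: Δy/Fy = (-3331/1250) / (-13324/625) = 1/8 ✓

α = 1/8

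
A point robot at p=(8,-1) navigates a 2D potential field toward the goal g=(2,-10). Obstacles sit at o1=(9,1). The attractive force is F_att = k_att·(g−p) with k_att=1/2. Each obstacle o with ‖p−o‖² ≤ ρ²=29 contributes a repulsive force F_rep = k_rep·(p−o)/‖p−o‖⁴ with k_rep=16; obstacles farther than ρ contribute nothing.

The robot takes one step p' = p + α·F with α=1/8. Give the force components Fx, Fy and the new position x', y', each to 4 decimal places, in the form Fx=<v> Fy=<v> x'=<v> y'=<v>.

F_att = 1/2·(g−p) = 1/2·(-6,-9) = (-3.0000,-4.5000)
o1: d²=5 ≤ ρ²=29; F_rep = 16·(-1,-2)/5² = (-0.6400,-1.2800)
F = F_att + ΣF_rep = (-3.6400,-5.7800)
p' = p + 1/8·F = (7.5450,-1.7225)

Fx=-3.6400 Fy=-5.7800 x'=7.5450 y'=-1.7225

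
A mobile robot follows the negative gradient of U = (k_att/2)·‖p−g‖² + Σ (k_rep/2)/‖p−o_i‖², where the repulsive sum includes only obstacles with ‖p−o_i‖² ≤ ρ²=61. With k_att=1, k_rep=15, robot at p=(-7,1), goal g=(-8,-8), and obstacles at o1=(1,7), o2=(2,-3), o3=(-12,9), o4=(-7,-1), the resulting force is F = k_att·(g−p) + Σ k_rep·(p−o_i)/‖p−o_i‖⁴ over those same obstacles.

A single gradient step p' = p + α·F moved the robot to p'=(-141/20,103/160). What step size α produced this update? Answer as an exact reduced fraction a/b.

F_att = 1·(g−p) = 1·(-1,-9) = (-1.0000,-9.0000)
o1: d²=100 > ρ²=61 → inactive
o2: d²=97 > ρ²=61 → inactive
o3: d²=89 > ρ²=61 → inactive
o4: d²=4 ≤ ρ²=61; F_rep = 15·(0,2)/4² = (0.0000,1.8750)
F = F_att + ΣF_rep = (-1.0000,-7.1250)
Δp = p'−p = (-0.0500,-0.3563); α = Δx/Fx = (-1/20) / (-1) = 1/20
check: Δy/Fy = (-57/160) / (-57/8) = 1/20 ✓

α = 1/20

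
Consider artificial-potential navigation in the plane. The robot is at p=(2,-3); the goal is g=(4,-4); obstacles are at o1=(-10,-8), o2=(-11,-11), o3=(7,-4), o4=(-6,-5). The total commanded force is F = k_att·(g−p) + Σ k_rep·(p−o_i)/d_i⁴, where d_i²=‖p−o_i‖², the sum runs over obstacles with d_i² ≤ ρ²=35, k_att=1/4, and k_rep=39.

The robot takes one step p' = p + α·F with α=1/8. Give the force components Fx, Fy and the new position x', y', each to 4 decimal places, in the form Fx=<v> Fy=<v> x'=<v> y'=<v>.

F_att = 1/4·(g−p) = 1/4·(2,-1) = (0.5000,-0.2500)
o1: d²=169 > ρ²=35 → inactive
o2: d²=233 > ρ²=35 → inactive
o3: d²=26 ≤ ρ²=35; F_rep = 39·(-5,1)/26² = (-0.2885,0.0577)
o4: d²=68 > ρ²=35 → inactive
F = F_att + ΣF_rep = (0.2115,-0.1923)
p' = p + 1/8·F = (2.0264,-3.0240)

Fx=0.2115 Fy=-0.1923 x'=2.0264 y'=-3.0240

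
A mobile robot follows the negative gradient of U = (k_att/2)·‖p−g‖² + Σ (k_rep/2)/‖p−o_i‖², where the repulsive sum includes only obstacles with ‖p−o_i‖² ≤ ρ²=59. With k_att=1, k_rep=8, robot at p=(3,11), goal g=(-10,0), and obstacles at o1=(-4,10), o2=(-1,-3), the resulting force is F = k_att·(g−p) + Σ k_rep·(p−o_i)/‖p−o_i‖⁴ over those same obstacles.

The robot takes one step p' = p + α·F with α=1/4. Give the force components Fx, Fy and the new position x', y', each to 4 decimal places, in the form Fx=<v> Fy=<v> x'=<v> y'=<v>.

F_att = 1·(g−p) = 1·(-13,-11) = (-13.0000,-11.0000)
o1: d²=50 ≤ ρ²=59; F_rep = 8·(7,1)/50² = (0.0224,0.0032)
o2: d²=212 > ρ²=59 → inactive
F = F_att + ΣF_rep = (-12.9776,-10.9968)
p' = p + 1/4·F = (-0.2444,8.2508)

Fx=-12.9776 Fy=-10.9968 x'=-0.2444 y'=8.2508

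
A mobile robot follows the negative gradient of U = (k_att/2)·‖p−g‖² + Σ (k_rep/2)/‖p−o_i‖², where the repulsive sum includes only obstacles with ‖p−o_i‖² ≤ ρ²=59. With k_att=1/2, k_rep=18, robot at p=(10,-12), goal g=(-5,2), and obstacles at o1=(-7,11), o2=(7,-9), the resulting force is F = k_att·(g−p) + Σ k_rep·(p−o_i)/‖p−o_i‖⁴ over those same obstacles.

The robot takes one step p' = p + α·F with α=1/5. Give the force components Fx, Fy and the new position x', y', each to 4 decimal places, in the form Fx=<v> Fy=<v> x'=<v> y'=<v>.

F_att = 1/2·(g−p) = 1/2·(-15,14) = (-7.5000,7.0000)
o1: d²=818 > ρ²=59 → inactive
o2: d²=18 ≤ ρ²=59; F_rep = 18·(3,-3)/18² = (0.1667,-0.1667)
F = F_att + ΣF_rep = (-7.3333,6.8333)
p' = p + 1/5·F = (8.5333,-10.6333)

Fx=-7.3333 Fy=6.8333 x'=8.5333 y'=-10.6333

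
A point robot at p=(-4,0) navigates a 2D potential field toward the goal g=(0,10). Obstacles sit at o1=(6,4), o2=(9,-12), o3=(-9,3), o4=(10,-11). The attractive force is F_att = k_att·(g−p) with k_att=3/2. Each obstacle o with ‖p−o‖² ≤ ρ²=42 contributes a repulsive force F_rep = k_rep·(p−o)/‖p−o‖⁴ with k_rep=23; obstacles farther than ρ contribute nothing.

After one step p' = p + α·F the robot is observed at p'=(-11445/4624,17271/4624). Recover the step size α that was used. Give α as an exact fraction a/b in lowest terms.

F_att = 3/2·(g−p) = 3/2·(4,10) = (6.0000,15.0000)
o1: d²=116 > ρ²=42 → inactive
o2: d²=313 > ρ²=42 → inactive
o3: d²=34 ≤ ρ²=42; F_rep = 23·(5,-3)/34² = (0.0995,-0.0597)
o4: d²=317 > ρ²=42 → inactive
F = F_att + ΣF_rep = (6.0995,14.9403)
Δp = p'−p = (1.5249,3.7351); α = Δx/Fx = (7051/4624) / (7051/1156) = 1/4
check: Δy/Fy = (17271/4624) / (17271/1156) = 1/4 ✓

α = 1/4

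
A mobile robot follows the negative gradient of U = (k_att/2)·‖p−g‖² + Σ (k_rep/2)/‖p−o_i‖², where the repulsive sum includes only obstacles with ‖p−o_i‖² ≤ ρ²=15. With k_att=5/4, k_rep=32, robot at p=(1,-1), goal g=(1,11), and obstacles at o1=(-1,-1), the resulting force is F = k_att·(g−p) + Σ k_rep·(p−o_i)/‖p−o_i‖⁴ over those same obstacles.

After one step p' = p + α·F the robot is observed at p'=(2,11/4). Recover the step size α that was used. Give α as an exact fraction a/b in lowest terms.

α = 1/4

F_att = 5/4·(g−p) = 5/4·(0,12) = (0.0000,15.0000)
o1: d²=4 ≤ ρ²=15; F_rep = 32·(2,0)/4² = (4.0000,0.0000)
F = F_att + ΣF_rep = (4.0000,15.0000)
Δp = p'−p = (1.0000,3.7500); α = Δx/Fx = (1) / (4) = 1/4
check: Δy/Fy = (15/4) / (15) = 1/4 ✓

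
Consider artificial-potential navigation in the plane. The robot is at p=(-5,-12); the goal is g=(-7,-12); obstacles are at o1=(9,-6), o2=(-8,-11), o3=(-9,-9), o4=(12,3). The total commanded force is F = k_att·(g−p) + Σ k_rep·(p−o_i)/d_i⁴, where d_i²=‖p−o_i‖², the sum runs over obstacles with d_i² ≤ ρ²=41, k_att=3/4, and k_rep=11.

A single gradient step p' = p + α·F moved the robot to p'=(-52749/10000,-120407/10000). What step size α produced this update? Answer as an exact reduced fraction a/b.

α = 1/4

F_att = 3/4·(g−p) = 3/4·(-2,0) = (-1.5000,0.0000)
o1: d²=232 > ρ²=41 → inactive
o2: d²=10 ≤ ρ²=41; F_rep = 11·(3,-1)/10² = (0.3300,-0.1100)
o3: d²=25 ≤ ρ²=41; F_rep = 11·(4,-3)/25² = (0.0704,-0.0528)
o4: d²=514 > ρ²=41 → inactive
F = F_att + ΣF_rep = (-1.0996,-0.1628)
Δp = p'−p = (-0.2749,-0.0407); α = Δx/Fx = (-2749/10000) / (-2749/2500) = 1/4
check: Δy/Fy = (-407/10000) / (-407/2500) = 1/4 ✓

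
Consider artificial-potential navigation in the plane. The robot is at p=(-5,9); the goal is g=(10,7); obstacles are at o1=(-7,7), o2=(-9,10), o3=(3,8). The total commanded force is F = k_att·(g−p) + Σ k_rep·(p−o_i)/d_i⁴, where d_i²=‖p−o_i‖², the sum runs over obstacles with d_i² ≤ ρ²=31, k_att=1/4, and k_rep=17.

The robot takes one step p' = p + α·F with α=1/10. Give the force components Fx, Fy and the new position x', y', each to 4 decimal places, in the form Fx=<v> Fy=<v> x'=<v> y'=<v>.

Fx=4.5165 Fy=-0.0276 x'=-4.5483 y'=8.9972

F_att = 1/4·(g−p) = 1/4·(15,-2) = (3.7500,-0.5000)
o1: d²=8 ≤ ρ²=31; F_rep = 17·(2,2)/8² = (0.5312,0.5312)
o2: d²=17 ≤ ρ²=31; F_rep = 17·(4,-1)/17² = (0.2353,-0.0588)
o3: d²=65 > ρ²=31 → inactive
F = F_att + ΣF_rep = (4.5165,-0.0276)
p' = p + 1/10·F = (-4.5483,8.9972)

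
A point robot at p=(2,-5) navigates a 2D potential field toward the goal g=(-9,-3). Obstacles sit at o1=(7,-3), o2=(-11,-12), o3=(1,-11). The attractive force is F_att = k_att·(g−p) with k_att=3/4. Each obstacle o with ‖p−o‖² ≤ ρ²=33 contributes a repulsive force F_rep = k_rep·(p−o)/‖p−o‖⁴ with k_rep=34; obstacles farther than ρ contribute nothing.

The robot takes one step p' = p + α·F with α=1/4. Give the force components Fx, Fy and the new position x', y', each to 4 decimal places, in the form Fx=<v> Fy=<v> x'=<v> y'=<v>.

Fx=-8.4521 Fy=1.4191 x'=-0.1130 y'=-4.6452

F_att = 3/4·(g−p) = 3/4·(-11,2) = (-8.2500,1.5000)
o1: d²=29 ≤ ρ²=33; F_rep = 34·(-5,-2)/29² = (-0.2021,-0.0809)
o2: d²=218 > ρ²=33 → inactive
o3: d²=37 > ρ²=33 → inactive
F = F_att + ΣF_rep = (-8.4521,1.4191)
p' = p + 1/4·F = (-0.1130,-4.6452)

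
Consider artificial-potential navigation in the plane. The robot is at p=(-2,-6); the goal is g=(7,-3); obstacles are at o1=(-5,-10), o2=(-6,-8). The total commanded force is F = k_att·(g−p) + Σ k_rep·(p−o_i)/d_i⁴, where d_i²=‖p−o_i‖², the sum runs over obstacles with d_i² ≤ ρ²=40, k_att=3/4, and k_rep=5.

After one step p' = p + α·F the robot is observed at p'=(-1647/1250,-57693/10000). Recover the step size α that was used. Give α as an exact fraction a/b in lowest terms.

F_att = 3/4·(g−p) = 3/4·(9,3) = (6.7500,2.2500)
o1: d²=25 ≤ ρ²=40; F_rep = 5·(3,4)/25² = (0.0240,0.0320)
o2: d²=20 ≤ ρ²=40; F_rep = 5·(4,2)/20² = (0.0500,0.0250)
F = F_att + ΣF_rep = (6.8240,2.3070)
Δp = p'−p = (0.6824,0.2307); α = Δx/Fx = (853/1250) / (853/125) = 1/10
check: Δy/Fy = (2307/10000) / (2307/1000) = 1/10 ✓

α = 1/10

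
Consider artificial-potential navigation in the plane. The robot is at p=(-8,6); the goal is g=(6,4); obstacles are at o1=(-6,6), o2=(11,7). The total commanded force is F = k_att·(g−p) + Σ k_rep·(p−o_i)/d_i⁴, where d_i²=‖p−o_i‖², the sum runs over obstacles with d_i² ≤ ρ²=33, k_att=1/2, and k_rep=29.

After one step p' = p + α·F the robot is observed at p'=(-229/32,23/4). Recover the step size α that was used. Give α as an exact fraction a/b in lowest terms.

F_att = 1/2·(g−p) = 1/2·(14,-2) = (7.0000,-1.0000)
o1: d²=4 ≤ ρ²=33; F_rep = 29·(-2,0)/4² = (-3.6250,0.0000)
o2: d²=362 > ρ²=33 → inactive
F = F_att + ΣF_rep = (3.3750,-1.0000)
Δp = p'−p = (0.8438,-0.2500); α = Δx/Fx = (27/32) / (27/8) = 1/4
check: Δy/Fy = (-1/4) / (-1) = 1/4 ✓

α = 1/4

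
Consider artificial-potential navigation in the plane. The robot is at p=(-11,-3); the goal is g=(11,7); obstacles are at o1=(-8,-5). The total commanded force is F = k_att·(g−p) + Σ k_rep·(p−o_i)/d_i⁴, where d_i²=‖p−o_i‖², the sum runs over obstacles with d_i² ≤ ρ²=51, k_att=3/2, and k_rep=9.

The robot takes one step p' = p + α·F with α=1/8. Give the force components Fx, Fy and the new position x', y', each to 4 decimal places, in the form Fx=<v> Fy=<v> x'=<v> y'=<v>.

Fx=32.8402 Fy=15.1065 x'=-6.8950 y'=-1.1117

F_att = 3/2·(g−p) = 3/2·(22,10) = (33.0000,15.0000)
o1: d²=13 ≤ ρ²=51; F_rep = 9·(-3,2)/13² = (-0.1598,0.1065)
F = F_att + ΣF_rep = (32.8402,15.1065)
p' = p + 1/8·F = (-6.8950,-1.1117)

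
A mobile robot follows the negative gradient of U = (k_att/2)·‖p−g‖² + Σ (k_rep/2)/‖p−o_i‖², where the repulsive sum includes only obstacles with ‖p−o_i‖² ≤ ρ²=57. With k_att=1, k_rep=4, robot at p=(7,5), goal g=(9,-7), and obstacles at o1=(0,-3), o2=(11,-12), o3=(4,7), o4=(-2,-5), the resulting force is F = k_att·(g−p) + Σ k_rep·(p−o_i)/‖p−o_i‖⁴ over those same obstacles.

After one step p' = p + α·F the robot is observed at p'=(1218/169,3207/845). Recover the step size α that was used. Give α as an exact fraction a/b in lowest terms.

α = 1/10

F_att = 1·(g−p) = 1·(2,-12) = (2.0000,-12.0000)
o1: d²=113 > ρ²=57 → inactive
o2: d²=305 > ρ²=57 → inactive
o3: d²=13 ≤ ρ²=57; F_rep = 4·(3,-2)/13² = (0.0710,-0.0473)
o4: d²=181 > ρ²=57 → inactive
F = F_att + ΣF_rep = (2.0710,-12.0473)
Δp = p'−p = (0.2071,-1.2047); α = Δx/Fx = (35/169) / (350/169) = 1/10
check: Δy/Fy = (-1018/845) / (-2036/169) = 1/10 ✓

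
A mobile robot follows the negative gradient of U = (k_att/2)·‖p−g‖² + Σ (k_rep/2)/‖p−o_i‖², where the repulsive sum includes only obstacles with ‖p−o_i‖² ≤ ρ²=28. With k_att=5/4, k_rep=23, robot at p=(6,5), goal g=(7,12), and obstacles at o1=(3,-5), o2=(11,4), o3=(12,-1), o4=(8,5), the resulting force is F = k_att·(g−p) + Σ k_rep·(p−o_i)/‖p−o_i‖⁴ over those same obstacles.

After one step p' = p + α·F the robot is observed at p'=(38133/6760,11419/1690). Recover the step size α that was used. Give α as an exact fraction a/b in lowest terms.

α = 1/5

F_att = 5/4·(g−p) = 5/4·(1,7) = (1.2500,8.7500)
o1: d²=109 > ρ²=28 → inactive
o2: d²=26 ≤ ρ²=28; F_rep = 23·(-5,1)/26² = (-0.1701,0.0340)
o3: d²=72 > ρ²=28 → inactive
o4: d²=4 ≤ ρ²=28; F_rep = 23·(-2,0)/4² = (-2.8750,0.0000)
F = F_att + ΣF_rep = (-1.7951,8.7840)
Δp = p'−p = (-0.3590,1.7568); α = Δx/Fx = (-2427/6760) / (-2427/1352) = 1/5
check: Δy/Fy = (2969/1690) / (2969/338) = 1/5 ✓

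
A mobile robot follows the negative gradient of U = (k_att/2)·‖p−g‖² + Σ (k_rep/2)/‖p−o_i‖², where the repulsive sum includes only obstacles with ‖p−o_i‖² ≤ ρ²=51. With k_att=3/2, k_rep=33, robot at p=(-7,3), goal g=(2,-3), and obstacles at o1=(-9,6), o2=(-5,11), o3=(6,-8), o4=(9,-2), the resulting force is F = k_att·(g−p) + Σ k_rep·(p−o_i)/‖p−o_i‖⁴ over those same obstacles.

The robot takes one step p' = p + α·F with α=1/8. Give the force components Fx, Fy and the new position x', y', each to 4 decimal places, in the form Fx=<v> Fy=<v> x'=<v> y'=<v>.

Fx=13.8905 Fy=-9.5858 x'=-5.2637 y'=1.8018

F_att = 3/2·(g−p) = 3/2·(9,-6) = (13.5000,-9.0000)
o1: d²=13 ≤ ρ²=51; F_rep = 33·(2,-3)/13² = (0.3905,-0.5858)
o2: d²=68 > ρ²=51 → inactive
o3: d²=290 > ρ²=51 → inactive
o4: d²=281 > ρ²=51 → inactive
F = F_att + ΣF_rep = (13.8905,-9.5858)
p' = p + 1/8·F = (-5.2637,1.8018)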